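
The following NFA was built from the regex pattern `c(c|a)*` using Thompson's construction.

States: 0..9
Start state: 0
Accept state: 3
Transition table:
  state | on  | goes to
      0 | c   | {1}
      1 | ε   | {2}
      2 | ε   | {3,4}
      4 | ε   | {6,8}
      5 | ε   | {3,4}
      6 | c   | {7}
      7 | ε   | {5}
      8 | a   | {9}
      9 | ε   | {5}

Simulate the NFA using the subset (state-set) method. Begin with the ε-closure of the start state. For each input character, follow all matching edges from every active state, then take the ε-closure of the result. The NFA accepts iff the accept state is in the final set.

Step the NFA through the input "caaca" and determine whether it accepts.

S₀ = ε-closure({0}) = {0}
'c' @ 1: {1,2,3,4,6,8}  [accepting]
'a' @ 2: {3,4,5,6,8,9}  [accepting]
'a' @ 3: {3,4,5,6,8,9}  [accepting]
'c' @ 4: {3,4,5,6,7,8}  [accepting]
'a' @ 5: {3,4,5,6,8,9}  [accepting]
end set {3,4,5,6,8,9} — state 3 in

Answer: ACCEPT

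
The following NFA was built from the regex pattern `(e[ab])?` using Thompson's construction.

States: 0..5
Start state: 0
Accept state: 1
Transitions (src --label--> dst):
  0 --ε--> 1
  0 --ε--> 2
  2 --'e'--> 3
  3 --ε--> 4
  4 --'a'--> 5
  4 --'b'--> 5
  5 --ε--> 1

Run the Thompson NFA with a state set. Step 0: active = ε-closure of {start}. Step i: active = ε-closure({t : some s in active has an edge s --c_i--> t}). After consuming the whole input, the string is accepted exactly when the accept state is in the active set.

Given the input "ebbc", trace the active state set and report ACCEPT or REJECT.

Answer: REJECT

Steps:
S₀ = ε-closure({0}) = {0,1,2}
'e' @ 1: {3,4}
'b' @ 2: {1,5}  (accept∈set)
'b' @ 3: {}  — dead — no transitions
rest 'c' ignored (set empty)
final: {}; accept 1 not in set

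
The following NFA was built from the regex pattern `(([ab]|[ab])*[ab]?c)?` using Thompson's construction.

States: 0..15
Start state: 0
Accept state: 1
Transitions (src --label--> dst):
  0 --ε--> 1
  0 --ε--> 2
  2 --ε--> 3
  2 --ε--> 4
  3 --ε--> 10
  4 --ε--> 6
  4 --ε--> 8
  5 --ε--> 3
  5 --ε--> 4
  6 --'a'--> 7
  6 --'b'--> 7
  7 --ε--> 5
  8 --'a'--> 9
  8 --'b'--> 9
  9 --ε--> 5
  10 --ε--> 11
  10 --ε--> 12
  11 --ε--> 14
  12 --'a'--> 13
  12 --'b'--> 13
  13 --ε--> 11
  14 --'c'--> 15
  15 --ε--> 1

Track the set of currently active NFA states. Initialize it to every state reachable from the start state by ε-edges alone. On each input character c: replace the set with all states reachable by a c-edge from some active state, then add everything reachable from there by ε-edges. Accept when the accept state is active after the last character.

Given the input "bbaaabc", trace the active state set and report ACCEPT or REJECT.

start: ε-closure({0}) = {0,1,2,3,4,6,8,10,11,12,14}
'b' @ 1: {3,4,5,6,7,8,9,10,11,12,13,14}
'b' @ 2: {3,4,5,6,7,8,9,10,11,12,13,14}
'a' @ 3: {3,4,5,6,7,8,9,10,11,12,13,14}
'a' @ 4: {3,4,5,6,7,8,9,10,11,12,13,14}
'a' @ 5: {3,4,5,6,7,8,9,10,11,12,13,14}
'b' @ 6: {3,4,5,6,7,8,9,10,11,12,13,14}
'c' @ 7: {1,15}  [accepting]
end set {1,15} — state 1 in

Answer: ACCEPT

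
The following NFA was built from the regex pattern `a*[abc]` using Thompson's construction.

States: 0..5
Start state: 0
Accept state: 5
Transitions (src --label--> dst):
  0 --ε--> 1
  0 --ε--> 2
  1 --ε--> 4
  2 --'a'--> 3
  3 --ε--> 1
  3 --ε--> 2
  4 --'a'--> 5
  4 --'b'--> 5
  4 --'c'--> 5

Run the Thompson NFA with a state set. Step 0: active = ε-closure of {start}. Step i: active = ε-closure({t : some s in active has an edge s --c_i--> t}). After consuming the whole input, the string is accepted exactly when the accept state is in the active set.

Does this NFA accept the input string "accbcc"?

Answer: REJECT

Steps:
S₀ = ε-closure({0}) = {0,1,2,4}
'a' @ 1: {1,2,3,4,5}  (accept∈set)
'c' @ 2: {5}  (accept∈set)
'c' @ 3: {}  — no active states
rest 'bcc' ignored (set empty)
final: {}; accept 5 not in set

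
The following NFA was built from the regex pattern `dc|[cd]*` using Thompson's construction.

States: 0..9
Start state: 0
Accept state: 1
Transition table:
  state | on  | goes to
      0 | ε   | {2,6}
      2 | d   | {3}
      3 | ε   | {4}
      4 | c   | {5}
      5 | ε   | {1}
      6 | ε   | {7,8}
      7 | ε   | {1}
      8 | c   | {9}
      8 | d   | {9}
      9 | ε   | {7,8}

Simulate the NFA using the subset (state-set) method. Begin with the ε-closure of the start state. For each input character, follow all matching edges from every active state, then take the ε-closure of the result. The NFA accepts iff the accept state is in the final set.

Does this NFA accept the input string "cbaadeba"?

start: ε-closure({0}) = {0,1,2,6,7,8}
'c' @ 1: {1,7,8,9}  ✓accept
'b' @ 2: {}  — state set empty
rest 'aadeba' ignored (set empty)
final: {}; accept 1 not in set

Answer: REJECT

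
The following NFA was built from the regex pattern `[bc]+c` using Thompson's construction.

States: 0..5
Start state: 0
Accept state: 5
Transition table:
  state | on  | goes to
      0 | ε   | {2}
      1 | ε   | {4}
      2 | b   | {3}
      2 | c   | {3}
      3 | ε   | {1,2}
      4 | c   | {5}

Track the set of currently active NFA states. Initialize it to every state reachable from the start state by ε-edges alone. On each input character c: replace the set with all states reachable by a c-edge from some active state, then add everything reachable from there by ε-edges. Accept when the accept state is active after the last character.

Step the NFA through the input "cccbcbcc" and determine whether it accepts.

Answer: ACCEPT

Trace:
initial (ε-close {0}): {0,2}
'c' @ 1: {1,2,3,4}
'c' @ 2: {1,2,3,4,5}  (accept∈set)
'c' @ 3: {1,2,3,4,5}  (accept∈set)
'b' @ 4: {1,2,3,4}
'c' @ 5: {1,2,3,4,5}  (accept∈set)
'b' @ 6: {1,2,3,4}
'c' @ 7: {1,2,3,4,5}  (accept∈set)
'c' @ 8: {1,2,3,4,5}  (accept∈set)
end set {1,2,3,4,5} — state 5 in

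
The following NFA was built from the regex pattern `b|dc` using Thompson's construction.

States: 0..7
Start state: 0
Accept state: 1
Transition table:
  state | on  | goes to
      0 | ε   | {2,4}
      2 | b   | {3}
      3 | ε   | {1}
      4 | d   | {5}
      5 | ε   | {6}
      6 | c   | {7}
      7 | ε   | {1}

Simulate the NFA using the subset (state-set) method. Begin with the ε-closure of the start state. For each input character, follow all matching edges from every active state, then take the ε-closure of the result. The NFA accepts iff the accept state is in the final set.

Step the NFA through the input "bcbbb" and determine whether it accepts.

Answer: REJECT

Derivation:
initial (ε-close {0}): {0,2,4}
'b' @ 1: {1,3}  [accepting]
'c' @ 2: {}  — no active states
rest 'bbb' ignored (set empty)
end set {} — state 1 not in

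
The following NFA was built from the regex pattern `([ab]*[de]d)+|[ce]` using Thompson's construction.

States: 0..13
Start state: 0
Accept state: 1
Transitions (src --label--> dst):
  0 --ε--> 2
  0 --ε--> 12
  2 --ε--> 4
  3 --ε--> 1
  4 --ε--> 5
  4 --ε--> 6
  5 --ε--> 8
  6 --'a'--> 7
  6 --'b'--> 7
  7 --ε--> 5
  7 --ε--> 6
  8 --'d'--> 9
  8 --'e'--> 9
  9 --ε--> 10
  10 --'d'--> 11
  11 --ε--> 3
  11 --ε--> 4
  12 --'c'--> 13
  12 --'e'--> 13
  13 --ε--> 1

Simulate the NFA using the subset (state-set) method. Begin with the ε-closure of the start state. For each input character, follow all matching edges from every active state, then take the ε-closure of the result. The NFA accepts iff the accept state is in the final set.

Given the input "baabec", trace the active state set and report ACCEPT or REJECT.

Answer: REJECT

Steps:
start: ε-closure({0}) = {0,2,4,5,6,8,12}
'b' @ 1: {5,6,7,8}
'a' @ 2: {5,6,7,8}
'a' @ 3: {5,6,7,8}
'b' @ 4: {5,6,7,8}
'e' @ 5: {9,10}
'c' @ 6: {}  — no active states
after full input: {}  (accept=1 not in)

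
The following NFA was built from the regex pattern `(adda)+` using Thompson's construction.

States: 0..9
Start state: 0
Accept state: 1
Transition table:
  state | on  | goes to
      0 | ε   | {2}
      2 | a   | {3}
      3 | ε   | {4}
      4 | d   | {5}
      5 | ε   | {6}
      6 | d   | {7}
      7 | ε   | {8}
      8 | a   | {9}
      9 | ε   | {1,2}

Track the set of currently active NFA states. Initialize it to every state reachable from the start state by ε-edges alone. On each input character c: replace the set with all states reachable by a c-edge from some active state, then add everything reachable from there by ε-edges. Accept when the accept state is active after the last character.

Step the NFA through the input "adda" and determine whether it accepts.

Answer: ACCEPT

Trace:
S₀ = ε-closure({0}) = {0,2}
'a' @ 1: {3,4}
'd' @ 2: {5,6}
'd' @ 3: {7,8}
'a' @ 4: {1,2,9}  [accepting]
final: {1,2,9}; accept 1 in set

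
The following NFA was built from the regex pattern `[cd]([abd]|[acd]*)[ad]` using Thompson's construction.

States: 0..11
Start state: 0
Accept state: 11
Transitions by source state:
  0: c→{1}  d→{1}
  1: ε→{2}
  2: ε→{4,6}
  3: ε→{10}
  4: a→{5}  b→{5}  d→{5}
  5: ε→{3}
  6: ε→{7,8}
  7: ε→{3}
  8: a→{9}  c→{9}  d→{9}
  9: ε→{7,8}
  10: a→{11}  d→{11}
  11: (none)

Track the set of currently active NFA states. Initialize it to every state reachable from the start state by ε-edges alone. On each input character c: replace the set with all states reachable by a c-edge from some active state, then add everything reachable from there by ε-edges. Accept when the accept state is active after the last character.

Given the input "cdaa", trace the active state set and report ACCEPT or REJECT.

Answer: ACCEPT

Steps:
initial (ε-close {0}): {0}
'c' @ 1: {1,2,3,4,6,7,8,10}
'd' @ 2: {3,5,7,8,9,10,11}  ✓accept
'a' @ 3: {3,7,8,9,10,11}  ✓accept
'a' @ 4: {3,7,8,9,10,11}  ✓accept
after full input: {3,7,8,9,10,11}  (accept=11 in)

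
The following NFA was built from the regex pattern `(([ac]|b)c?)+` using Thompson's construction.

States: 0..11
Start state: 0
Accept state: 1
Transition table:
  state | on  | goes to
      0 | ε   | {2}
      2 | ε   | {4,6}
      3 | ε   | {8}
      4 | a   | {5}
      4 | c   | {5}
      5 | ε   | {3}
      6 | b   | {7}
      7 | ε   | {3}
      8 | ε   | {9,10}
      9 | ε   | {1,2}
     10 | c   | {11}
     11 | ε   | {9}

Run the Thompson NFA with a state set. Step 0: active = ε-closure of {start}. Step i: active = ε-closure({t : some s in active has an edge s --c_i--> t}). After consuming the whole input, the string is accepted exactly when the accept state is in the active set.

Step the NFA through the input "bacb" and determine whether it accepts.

Answer: ACCEPT

Derivation:
start: ε-closure({0}) = {0,2,4,6}
'b' @ 1: {1,2,3,4,6,7,8,9,10}  (accept∈set)
'a' @ 2: {1,2,3,4,5,6,8,9,10}  (accept∈set)
'c' @ 3: {1,2,3,4,5,6,8,9,10,11}  (accept∈set)
'b' @ 4: {1,2,3,4,6,7,8,9,10}  (accept∈set)
after full input: {1,2,3,4,6,7,8,9,10}  (accept=1 in)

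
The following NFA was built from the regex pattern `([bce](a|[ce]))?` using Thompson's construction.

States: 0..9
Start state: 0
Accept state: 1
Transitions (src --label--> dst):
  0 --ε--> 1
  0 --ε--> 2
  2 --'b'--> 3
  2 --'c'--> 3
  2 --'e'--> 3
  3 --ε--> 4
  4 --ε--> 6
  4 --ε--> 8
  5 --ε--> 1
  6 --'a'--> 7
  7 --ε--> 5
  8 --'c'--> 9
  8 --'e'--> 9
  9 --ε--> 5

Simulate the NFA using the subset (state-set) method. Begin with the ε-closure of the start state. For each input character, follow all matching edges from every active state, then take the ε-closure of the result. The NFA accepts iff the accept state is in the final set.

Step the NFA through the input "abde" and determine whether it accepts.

Answer: REJECT

Derivation:
initial (ε-close {0}): {0,1,2}
'a' @ 1: {}  — dead — no transitions
rest 'bde' ignored (set empty)
after full input: {}  (accept=1 not in)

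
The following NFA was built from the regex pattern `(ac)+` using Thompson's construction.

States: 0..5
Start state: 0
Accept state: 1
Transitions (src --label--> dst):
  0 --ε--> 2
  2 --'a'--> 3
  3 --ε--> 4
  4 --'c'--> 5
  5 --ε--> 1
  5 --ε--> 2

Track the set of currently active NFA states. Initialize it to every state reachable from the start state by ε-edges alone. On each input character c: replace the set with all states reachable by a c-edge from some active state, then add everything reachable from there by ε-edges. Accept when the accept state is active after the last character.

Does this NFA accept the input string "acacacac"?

Answer: ACCEPT

Steps:
initial (ε-close {0}): {0,2}
'a' @ 1: {3,4}
'c' @ 2: {1,2,5}  [accepting]
'a' @ 3: {3,4}
'c' @ 4: {1,2,5}  [accepting]
'a' @ 5: {3,4}
'c' @ 6: {1,2,5}  [accepting]
'a' @ 7: {3,4}
'c' @ 8: {1,2,5}  [accepting]
after full input: {1,2,5}  (accept=1 in)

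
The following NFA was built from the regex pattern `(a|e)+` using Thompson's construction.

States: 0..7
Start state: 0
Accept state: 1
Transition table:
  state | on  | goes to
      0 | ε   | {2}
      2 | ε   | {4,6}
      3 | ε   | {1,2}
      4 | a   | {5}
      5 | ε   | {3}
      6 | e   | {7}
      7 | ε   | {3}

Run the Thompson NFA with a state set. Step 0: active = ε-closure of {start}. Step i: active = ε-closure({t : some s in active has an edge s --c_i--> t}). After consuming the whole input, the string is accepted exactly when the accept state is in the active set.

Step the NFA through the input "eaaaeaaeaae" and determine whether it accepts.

start: ε-closure({0}) = {0,2,4,6}
'e' @ 1: {1,2,3,4,6,7}  (accept∈set)
'a' @ 2: {1,2,3,4,5,6}  (accept∈set)
'a' @ 3: {1,2,3,4,5,6}  (accept∈set)
'a' @ 4: {1,2,3,4,5,6}  (accept∈set)
'e' @ 5: {1,2,3,4,6,7}  (accept∈set)
'a' @ 6: {1,2,3,4,5,6}  (accept∈set)
'a' @ 7: {1,2,3,4,5,6}  (accept∈set)
'e' @ 8: {1,2,3,4,6,7}  (accept∈set)
'a' @ 9: {1,2,3,4,5,6}  (accept∈set)
'a' @ 10: {1,2,3,4,5,6}  (accept∈set)
'e' @ 11: {1,2,3,4,6,7}  (accept∈set)
end set {1,2,3,4,6,7} — state 1 in

Answer: ACCEPT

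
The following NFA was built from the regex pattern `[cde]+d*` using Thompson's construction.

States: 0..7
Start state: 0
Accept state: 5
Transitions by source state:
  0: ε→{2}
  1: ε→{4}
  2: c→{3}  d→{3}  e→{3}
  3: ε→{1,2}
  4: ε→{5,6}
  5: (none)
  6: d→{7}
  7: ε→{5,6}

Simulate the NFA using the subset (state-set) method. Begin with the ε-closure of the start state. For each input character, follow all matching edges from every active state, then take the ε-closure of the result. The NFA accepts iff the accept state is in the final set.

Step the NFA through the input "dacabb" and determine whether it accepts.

start: ε-closure({0}) = {0,2}
'd' @ 1: {1,2,3,4,5,6}  ✓accept
'a' @ 2: {}  — state set empty
rest 'cabb' ignored (set empty)
after full input: {}  (accept=5 not in)

Answer: REJECT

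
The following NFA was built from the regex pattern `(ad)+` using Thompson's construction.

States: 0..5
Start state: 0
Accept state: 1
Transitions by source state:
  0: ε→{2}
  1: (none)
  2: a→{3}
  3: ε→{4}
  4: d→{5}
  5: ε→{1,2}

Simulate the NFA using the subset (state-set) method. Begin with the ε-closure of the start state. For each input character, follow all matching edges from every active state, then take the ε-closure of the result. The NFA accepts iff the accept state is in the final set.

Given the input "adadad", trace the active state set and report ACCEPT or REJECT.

initial (ε-close {0}): {0,2}
'a' @ 1: {3,4}
'd' @ 2: {1,2,5}  ✓accept
'a' @ 3: {3,4}
'd' @ 4: {1,2,5}  ✓accept
'a' @ 5: {3,4}
'd' @ 6: {1,2,5}  ✓accept
end set {1,2,5} — state 1 in

Answer: ACCEPT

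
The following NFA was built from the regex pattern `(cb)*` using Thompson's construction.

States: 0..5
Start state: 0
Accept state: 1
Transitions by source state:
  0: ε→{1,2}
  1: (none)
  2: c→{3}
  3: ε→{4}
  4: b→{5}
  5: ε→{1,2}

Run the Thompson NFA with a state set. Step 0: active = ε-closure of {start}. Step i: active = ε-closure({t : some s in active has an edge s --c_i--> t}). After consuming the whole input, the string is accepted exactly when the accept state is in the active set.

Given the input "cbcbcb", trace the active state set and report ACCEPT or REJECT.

Answer: ACCEPT

Steps:
start: ε-closure({0}) = {0,1,2}
'c' @ 1: {3,4}
'b' @ 2: {1,2,5}  (accept∈set)
'c' @ 3: {3,4}
'b' @ 4: {1,2,5}  (accept∈set)
'c' @ 5: {3,4}
'b' @ 6: {1,2,5}  (accept∈set)
end set {1,2,5} — state 1 in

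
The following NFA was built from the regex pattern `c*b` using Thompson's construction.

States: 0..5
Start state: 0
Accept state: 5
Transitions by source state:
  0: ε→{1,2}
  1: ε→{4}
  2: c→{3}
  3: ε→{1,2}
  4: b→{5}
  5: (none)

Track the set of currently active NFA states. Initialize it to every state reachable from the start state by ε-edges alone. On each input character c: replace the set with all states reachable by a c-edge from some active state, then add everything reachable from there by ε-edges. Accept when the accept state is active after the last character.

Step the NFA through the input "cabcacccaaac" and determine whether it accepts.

Answer: REJECT

Steps:
S₀ = ε-closure({0}) = {0,1,2,4}
'c' @ 1: {1,2,3,4}
'a' @ 2: {}  — state set empty
rest 'bcacccaaac' ignored (set empty)
final: {}; accept 5 not in set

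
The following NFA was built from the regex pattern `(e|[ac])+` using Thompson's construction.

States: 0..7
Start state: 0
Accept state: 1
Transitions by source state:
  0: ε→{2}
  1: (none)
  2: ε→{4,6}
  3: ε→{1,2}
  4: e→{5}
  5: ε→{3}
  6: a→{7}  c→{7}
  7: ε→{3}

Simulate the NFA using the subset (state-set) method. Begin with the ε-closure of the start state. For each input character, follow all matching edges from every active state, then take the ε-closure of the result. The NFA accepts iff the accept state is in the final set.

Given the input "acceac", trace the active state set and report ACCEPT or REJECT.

Answer: ACCEPT

Derivation:
initial (ε-close {0}): {0,2,4,6}
'a' @ 1: {1,2,3,4,6,7}  [accepting]
'c' @ 2: {1,2,3,4,6,7}  [accepting]
'c' @ 3: {1,2,3,4,6,7}  [accepting]
'e' @ 4: {1,2,3,4,5,6}  [accepting]
'a' @ 5: {1,2,3,4,6,7}  [accepting]
'c' @ 6: {1,2,3,4,6,7}  [accepting]
end set {1,2,3,4,6,7} — state 1 in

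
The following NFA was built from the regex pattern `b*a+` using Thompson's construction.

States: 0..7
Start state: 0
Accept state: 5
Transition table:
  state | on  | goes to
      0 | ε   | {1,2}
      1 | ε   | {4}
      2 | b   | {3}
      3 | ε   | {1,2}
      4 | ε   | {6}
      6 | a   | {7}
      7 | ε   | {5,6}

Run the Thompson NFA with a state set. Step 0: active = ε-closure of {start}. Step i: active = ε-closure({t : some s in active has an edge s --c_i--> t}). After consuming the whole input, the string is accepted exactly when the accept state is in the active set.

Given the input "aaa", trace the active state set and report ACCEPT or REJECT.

Answer: ACCEPT

Trace:
initial (ε-close {0}): {0,1,2,4,6}
'a' @ 1: {5,6,7}  [accepting]
'a' @ 2: {5,6,7}  [accepting]
'a' @ 3: {5,6,7}  [accepting]
end set {5,6,7} — state 5 in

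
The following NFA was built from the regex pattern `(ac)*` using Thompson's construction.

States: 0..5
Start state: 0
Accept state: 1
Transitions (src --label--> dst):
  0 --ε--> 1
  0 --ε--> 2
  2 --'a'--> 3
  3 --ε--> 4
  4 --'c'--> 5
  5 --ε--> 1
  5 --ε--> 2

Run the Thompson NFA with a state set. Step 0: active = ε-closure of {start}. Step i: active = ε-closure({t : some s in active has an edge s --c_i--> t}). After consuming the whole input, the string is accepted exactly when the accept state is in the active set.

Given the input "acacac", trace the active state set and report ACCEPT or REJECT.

initial (ε-close {0}): {0,1,2}
'a' @ 1: {3,4}
'c' @ 2: {1,2,5}  (accept∈set)
'a' @ 3: {3,4}
'c' @ 4: {1,2,5}  (accept∈set)
'a' @ 5: {3,4}
'c' @ 6: {1,2,5}  (accept∈set)
after full input: {1,2,5}  (accept=1 in)

Answer: ACCEPT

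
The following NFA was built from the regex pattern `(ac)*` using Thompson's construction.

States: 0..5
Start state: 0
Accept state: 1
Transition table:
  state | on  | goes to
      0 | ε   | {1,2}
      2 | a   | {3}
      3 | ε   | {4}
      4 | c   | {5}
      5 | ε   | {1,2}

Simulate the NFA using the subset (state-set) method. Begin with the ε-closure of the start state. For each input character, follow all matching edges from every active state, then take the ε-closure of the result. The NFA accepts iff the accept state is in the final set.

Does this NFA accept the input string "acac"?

Answer: ACCEPT

Derivation:
initial (ε-close {0}): {0,1,2}
'a' @ 1: {3,4}
'c' @ 2: {1,2,5}  (accept∈set)
'a' @ 3: {3,4}
'c' @ 4: {1,2,5}  (accept∈set)
final: {1,2,5}; accept 1 in set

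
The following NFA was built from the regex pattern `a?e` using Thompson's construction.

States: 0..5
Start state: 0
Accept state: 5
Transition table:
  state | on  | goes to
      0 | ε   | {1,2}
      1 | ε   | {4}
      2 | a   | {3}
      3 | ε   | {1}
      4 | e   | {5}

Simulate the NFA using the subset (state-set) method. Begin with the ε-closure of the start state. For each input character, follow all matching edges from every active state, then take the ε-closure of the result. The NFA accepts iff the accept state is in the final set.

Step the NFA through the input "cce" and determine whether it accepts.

Answer: REJECT

Steps:
initial (ε-close {0}): {0,1,2,4}
'c' @ 1: {}  — state set empty
rest 'ce' ignored (set empty)
final: {}; accept 5 not in set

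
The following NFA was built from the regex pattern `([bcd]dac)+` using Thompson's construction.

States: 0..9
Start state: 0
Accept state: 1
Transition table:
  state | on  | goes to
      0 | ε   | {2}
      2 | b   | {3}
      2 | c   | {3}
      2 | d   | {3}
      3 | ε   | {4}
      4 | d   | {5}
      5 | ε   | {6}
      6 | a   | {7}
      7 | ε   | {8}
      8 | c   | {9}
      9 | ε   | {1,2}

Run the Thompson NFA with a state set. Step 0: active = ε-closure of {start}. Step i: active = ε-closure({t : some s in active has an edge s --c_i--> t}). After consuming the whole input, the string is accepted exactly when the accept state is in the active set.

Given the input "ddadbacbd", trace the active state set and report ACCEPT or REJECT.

start: ε-closure({0}) = {0,2}
'd' @ 1: {3,4}
'd' @ 2: {5,6}
'a' @ 3: {7,8}
'd' @ 4: {}  — dead — no transitions
rest 'bacbd' ignored (set empty)
after full input: {}  (accept=1 not in)

Answer: REJECT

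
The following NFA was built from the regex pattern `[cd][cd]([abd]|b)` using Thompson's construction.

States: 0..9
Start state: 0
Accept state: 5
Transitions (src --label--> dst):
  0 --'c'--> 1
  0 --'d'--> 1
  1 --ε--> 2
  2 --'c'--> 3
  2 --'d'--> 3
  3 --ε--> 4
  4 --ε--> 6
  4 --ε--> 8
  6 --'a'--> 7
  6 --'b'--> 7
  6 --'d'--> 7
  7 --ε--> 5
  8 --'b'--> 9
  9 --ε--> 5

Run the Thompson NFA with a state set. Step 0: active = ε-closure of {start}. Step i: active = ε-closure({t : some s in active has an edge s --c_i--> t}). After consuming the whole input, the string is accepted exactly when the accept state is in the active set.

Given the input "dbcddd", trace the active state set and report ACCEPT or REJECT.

S₀ = ε-closure({0}) = {0}
'd' @ 1: {1,2}
'b' @ 2: {}  — state set empty
rest 'cddd' ignored (set empty)
final: {}; accept 5 not in set

Answer: REJECT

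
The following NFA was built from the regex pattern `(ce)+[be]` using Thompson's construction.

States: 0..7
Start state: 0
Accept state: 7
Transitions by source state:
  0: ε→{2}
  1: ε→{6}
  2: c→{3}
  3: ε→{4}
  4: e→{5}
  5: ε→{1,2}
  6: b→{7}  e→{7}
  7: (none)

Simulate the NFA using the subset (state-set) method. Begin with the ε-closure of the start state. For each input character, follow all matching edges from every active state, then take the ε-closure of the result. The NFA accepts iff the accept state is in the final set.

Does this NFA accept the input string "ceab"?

Answer: REJECT

Trace:
start: ε-closure({0}) = {0,2}
'c' @ 1: {3,4}
'e' @ 2: {1,2,5,6}
'a' @ 3: {}  — no active states
rest 'b' ignored (set empty)
final: {}; accept 7 not in set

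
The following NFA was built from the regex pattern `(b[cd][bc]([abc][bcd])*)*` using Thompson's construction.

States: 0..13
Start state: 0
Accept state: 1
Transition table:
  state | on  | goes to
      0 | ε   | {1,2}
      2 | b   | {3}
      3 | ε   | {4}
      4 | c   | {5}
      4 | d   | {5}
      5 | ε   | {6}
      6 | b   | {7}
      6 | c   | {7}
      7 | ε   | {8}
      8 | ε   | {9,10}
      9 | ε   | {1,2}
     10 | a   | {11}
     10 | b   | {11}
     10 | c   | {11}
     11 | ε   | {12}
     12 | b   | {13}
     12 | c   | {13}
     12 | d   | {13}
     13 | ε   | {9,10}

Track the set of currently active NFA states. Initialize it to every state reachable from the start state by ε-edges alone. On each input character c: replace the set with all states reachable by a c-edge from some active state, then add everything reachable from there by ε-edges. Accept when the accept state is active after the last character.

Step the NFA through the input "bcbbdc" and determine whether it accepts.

Answer: ACCEPT

Derivation:
initial (ε-close {0}): {0,1,2}
'b' @ 1: {3,4}
'c' @ 2: {5,6}
'b' @ 3: {1,2,7,8,9,10}  (accept∈set)
'b' @ 4: {3,4,11,12}
'd' @ 5: {1,2,5,6,9,10,13}  (accept∈set)
'c' @ 6: {1,2,7,8,9,10,11,12}  (accept∈set)
after full input: {1,2,7,8,9,10,11,12}  (accept=1 in)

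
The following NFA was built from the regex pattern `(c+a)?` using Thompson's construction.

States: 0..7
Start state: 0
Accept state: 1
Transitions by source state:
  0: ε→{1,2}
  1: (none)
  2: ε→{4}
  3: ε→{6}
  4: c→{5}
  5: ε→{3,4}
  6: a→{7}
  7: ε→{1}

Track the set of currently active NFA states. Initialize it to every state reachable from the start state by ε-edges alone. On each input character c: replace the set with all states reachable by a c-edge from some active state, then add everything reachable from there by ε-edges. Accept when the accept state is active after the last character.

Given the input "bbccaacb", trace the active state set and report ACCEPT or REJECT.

initial (ε-close {0}): {0,1,2,4}
'b' @ 1: {}  — state set empty
rest 'bccaacb' ignored (set empty)
end set {} — state 1 not in

Answer: REJECT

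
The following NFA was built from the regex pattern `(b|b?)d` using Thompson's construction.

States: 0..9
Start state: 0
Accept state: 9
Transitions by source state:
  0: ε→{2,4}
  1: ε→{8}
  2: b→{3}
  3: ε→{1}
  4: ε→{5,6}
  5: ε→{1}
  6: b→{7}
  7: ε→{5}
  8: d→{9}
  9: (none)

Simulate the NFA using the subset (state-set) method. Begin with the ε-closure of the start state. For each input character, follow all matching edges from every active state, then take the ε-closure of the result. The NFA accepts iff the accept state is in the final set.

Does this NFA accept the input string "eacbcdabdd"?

start: ε-closure({0}) = {0,1,2,4,5,6,8}
'e' @ 1: {}  — state set empty
rest 'acbcdabdd' ignored (set empty)
final: {}; accept 9 not in set

Answer: REJECT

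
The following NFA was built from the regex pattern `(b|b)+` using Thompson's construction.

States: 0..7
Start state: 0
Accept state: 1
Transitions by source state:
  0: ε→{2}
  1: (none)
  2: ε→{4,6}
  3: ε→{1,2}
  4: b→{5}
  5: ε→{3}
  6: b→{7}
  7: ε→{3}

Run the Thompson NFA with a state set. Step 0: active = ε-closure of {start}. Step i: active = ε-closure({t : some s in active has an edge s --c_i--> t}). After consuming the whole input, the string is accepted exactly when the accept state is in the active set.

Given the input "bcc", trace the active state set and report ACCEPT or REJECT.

Answer: REJECT

Trace:
start: ε-closure({0}) = {0,2,4,6}
'b' @ 1: {1,2,3,4,5,6,7}  [accepting]
'c' @ 2: {}  — no active states
rest 'c' ignored (set empty)
end set {} — state 1 not in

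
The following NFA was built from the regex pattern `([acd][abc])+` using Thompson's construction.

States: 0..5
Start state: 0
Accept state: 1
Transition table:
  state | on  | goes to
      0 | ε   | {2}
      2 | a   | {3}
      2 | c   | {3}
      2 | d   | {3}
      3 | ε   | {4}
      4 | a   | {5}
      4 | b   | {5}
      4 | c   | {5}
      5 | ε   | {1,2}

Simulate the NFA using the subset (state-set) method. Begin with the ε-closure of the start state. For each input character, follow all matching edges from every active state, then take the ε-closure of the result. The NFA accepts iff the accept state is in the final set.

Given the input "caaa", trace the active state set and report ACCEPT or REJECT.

initial (ε-close {0}): {0,2}
'c' @ 1: {3,4}
'a' @ 2: {1,2,5}  ✓accept
'a' @ 3: {3,4}
'a' @ 4: {1,2,5}  ✓accept
final: {1,2,5}; accept 1 in set

Answer: ACCEPT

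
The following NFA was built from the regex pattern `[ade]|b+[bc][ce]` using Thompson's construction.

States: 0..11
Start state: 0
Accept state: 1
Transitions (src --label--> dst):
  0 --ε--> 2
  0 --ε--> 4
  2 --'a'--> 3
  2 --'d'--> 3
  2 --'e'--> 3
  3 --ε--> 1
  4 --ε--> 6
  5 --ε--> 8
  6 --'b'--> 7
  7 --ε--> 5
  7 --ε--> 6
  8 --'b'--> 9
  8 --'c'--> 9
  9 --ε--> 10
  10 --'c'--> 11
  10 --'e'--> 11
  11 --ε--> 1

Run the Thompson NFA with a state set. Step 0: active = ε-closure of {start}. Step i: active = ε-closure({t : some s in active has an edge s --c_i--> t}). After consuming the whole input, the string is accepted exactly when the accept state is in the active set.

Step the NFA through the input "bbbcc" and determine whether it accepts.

Answer: ACCEPT

Derivation:
initial (ε-close {0}): {0,2,4,6}
'b' @ 1: {5,6,7,8}
'b' @ 2: {5,6,7,8,9,10}
'b' @ 3: {5,6,7,8,9,10}
'c' @ 4: {1,9,10,11}  (accept∈set)
'c' @ 5: {1,11}  (accept∈set)
end set {1,11} — state 1 in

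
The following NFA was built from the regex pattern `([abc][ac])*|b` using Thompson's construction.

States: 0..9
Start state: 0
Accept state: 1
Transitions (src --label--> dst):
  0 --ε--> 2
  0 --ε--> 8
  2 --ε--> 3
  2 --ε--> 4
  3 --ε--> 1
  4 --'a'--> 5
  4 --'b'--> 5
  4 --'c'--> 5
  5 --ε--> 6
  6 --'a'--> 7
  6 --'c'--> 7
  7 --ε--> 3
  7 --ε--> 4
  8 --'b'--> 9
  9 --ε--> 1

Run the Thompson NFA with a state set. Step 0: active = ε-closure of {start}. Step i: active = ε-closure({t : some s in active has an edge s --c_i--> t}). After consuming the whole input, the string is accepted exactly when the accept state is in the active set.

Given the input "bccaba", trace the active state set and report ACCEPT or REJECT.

Answer: ACCEPT

Derivation:
S₀ = ε-closure({0}) = {0,1,2,3,4,8}
'b' @ 1: {1,5,6,9}  (accept∈set)
'c' @ 2: {1,3,4,7}  (accept∈set)
'c' @ 3: {5,6}
'a' @ 4: {1,3,4,7}  (accept∈set)
'b' @ 5: {5,6}
'a' @ 6: {1,3,4,7}  (accept∈set)
end set {1,3,4,7} — state 1 in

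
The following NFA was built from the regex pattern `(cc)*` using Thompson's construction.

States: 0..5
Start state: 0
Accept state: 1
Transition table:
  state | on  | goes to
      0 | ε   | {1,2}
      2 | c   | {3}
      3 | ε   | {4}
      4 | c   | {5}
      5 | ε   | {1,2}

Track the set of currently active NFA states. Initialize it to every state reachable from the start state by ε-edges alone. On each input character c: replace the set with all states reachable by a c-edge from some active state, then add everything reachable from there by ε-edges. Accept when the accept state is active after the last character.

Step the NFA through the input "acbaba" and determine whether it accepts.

Answer: REJECT

Steps:
start: ε-closure({0}) = {0,1,2}
'a' @ 1: {}  — no active states
rest 'cbaba' ignored (set empty)
after full input: {}  (accept=1 not in)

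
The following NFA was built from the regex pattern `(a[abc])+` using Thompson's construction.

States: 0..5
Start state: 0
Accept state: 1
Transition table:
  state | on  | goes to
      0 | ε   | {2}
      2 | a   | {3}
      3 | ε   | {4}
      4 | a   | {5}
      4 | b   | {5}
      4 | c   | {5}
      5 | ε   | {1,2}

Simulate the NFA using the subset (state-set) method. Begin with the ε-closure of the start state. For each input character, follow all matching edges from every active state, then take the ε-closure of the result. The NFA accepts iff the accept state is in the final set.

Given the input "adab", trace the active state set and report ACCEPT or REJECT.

Answer: REJECT

Derivation:
S₀ = ε-closure({0}) = {0,2}
'a' @ 1: {3,4}
'd' @ 2: {}  — state set empty
rest 'ab' ignored (set empty)
final: {}; accept 1 not in set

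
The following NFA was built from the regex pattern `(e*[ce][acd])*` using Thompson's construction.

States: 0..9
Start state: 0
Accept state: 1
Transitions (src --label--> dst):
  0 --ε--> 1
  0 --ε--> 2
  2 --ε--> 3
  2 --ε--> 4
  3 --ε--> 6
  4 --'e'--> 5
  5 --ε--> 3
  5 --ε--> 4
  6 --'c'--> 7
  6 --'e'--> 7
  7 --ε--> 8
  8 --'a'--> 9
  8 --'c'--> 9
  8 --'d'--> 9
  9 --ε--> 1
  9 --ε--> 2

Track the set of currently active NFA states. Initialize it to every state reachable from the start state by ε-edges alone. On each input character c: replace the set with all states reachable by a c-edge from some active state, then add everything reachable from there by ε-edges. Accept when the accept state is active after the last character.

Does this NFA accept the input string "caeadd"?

start: ε-closure({0}) = {0,1,2,3,4,6}
'c' @ 1: {7,8}
'a' @ 2: {1,2,3,4,6,9}  ✓accept
'e' @ 3: {3,4,5,6,7,8}
'a' @ 4: {1,2,3,4,6,9}  ✓accept
'd' @ 5: {}  — state set empty
rest 'd' ignored (set empty)
after full input: {}  (accept=1 not in)

Answer: REJECT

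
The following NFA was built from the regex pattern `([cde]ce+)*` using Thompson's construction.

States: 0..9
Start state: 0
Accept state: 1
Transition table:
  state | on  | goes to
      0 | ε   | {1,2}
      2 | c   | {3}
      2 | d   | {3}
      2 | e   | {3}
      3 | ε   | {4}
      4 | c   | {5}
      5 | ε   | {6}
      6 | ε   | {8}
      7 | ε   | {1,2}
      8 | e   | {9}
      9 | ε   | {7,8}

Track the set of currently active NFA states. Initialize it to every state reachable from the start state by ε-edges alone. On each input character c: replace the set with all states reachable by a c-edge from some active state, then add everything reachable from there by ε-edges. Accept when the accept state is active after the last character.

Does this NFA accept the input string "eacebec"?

S₀ = ε-closure({0}) = {0,1,2}
'e' @ 1: {3,4}
'a' @ 2: {}  — no active states
rest 'cebec' ignored (set empty)
end set {} — state 1 not in

Answer: REJECT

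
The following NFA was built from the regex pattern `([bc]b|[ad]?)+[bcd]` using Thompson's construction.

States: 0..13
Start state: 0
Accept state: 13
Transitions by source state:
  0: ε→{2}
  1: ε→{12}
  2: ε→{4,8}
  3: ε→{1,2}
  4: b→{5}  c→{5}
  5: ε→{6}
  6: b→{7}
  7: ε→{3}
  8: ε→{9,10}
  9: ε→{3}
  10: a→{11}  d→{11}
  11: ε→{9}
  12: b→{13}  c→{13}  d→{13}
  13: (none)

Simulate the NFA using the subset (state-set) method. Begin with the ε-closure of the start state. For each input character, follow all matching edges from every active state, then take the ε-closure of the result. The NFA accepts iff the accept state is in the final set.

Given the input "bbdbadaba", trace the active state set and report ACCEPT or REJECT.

Answer: REJECT

Steps:
S₀ = ε-closure({0}) = {0,1,2,3,4,8,9,10,12}
'b' @ 1: {5,6,13}  ✓accept
'b' @ 2: {1,2,3,4,7,8,9,10,12}
'd' @ 3: {1,2,3,4,8,9,10,11,12,13}  ✓accept
'b' @ 4: {5,6,13}  ✓accept
'a' @ 5: {}  — state set empty
rest 'daba' ignored (set empty)
after full input: {}  (accept=13 not in)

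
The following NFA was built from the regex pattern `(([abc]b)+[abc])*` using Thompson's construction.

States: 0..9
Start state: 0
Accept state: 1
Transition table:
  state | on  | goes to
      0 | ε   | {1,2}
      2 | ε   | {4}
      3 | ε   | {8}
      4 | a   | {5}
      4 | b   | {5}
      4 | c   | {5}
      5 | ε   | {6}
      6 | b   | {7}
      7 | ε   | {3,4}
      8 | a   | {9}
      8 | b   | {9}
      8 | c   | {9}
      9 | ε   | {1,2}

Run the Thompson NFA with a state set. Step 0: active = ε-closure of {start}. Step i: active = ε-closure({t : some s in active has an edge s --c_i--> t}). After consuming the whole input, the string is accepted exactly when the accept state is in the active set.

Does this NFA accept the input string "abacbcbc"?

S₀ = ε-closure({0}) = {0,1,2,4}
'a' @ 1: {5,6}
'b' @ 2: {3,4,7,8}
'a' @ 3: {1,2,4,5,6,9}  [accepting]
'c' @ 4: {5,6}
'b' @ 5: {3,4,7,8}
'c' @ 6: {1,2,4,5,6,9}  [accepting]
'b' @ 7: {3,4,5,6,7,8}
'c' @ 8: {1,2,4,5,6,9}  [accepting]
final: {1,2,4,5,6,9}; accept 1 in set

Answer: ACCEPT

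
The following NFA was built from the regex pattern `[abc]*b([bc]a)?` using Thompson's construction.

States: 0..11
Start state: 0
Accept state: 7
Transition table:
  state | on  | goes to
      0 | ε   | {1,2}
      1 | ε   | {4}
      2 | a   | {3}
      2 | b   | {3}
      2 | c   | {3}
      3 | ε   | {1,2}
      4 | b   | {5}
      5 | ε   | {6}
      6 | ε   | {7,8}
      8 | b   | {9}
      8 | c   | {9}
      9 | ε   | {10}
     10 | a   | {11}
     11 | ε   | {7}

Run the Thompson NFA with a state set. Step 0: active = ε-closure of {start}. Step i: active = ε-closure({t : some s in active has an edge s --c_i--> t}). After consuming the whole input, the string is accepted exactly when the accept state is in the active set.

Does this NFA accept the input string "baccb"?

initial (ε-close {0}): {0,1,2,4}
'b' @ 1: {1,2,3,4,5,6,7,8}  [accepting]
'a' @ 2: {1,2,3,4}
'c' @ 3: {1,2,3,4}
'c' @ 4: {1,2,3,4}
'b' @ 5: {1,2,3,4,5,6,7,8}  [accepting]
end set {1,2,3,4,5,6,7,8} — state 7 in

Answer: ACCEPT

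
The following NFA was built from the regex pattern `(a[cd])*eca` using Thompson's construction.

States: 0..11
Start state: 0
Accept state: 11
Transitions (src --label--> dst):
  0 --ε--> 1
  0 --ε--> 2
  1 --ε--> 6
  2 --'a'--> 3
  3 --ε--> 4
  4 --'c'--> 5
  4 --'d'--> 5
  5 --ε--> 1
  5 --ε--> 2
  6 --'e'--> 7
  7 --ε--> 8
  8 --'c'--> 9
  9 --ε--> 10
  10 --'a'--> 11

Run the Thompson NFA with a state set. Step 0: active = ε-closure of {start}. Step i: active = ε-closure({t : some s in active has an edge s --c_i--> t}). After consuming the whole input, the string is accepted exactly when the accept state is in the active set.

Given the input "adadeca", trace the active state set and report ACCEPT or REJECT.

Answer: ACCEPT

Steps:
S₀ = ε-closure({0}) = {0,1,2,6}
'a' @ 1: {3,4}
'd' @ 2: {1,2,5,6}
'a' @ 3: {3,4}
'd' @ 4: {1,2,5,6}
'e' @ 5: {7,8}
'c' @ 6: {9,10}
'a' @ 7: {11}  ✓accept
end set {11} — state 11 in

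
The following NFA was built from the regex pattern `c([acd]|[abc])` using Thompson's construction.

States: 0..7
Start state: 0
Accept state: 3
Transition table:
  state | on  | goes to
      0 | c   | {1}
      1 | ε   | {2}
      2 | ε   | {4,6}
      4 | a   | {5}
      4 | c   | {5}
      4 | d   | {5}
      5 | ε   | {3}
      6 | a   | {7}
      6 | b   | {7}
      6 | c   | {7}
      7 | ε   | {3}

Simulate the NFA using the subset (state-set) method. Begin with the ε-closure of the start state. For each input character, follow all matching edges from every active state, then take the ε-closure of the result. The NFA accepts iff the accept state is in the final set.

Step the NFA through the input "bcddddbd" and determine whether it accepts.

start: ε-closure({0}) = {0}
'b' @ 1: {}  — dead — no transitions
rest 'cddddbd' ignored (set empty)
after full input: {}  (accept=3 not in)

Answer: REJECT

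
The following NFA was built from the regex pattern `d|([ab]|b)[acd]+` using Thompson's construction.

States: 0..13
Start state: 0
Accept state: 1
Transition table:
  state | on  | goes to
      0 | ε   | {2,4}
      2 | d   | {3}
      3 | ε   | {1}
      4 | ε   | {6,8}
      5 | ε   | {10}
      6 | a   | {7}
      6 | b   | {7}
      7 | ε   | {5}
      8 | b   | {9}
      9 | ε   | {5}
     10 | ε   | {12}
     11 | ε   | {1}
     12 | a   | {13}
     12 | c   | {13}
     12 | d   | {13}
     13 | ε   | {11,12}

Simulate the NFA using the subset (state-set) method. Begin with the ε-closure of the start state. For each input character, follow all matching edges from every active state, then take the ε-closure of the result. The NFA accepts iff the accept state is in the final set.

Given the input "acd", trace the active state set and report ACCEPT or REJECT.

Answer: ACCEPT

Steps:
start: ε-closure({0}) = {0,2,4,6,8}
'a' @ 1: {5,7,10,12}
'c' @ 2: {1,11,12,13}  [accepting]
'd' @ 3: {1,11,12,13}  [accepting]
final: {1,11,12,13}; accept 1 in set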